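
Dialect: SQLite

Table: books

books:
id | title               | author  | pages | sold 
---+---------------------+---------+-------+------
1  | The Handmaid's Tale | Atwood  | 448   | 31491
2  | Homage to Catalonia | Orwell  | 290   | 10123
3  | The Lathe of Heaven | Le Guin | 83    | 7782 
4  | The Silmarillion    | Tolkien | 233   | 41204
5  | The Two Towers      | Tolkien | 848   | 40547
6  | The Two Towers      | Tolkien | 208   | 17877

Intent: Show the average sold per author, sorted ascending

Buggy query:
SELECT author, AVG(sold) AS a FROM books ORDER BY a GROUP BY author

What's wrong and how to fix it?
Bug: GROUP BY must precede ORDER BY

Fix: Reorder: SELECT … FROM … GROUP BY … ORDER BY …

Corrected query:
SELECT author, AVG(sold) AS a FROM books GROUP BY author ORDER BY a

Result:
author  | a           
--------+-------------
Le Guin | 7782        
Orwell  | 10123       
Atwood  | 31491       
Tolkien | 33209.333333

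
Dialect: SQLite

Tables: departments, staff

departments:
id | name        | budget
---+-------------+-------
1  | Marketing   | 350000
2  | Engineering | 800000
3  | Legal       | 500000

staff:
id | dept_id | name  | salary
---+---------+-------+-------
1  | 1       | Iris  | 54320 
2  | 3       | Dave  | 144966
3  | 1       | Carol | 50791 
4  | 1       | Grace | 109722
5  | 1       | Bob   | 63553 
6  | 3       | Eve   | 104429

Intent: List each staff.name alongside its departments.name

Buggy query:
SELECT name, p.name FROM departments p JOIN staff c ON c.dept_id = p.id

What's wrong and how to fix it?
Bug: 'name' exists in both joined tables, so the database can't tell which one is meant

Fix: Prefix ambiguous columns with the table alias

Corrected query:
SELECT c.name, p.name FROM departments p JOIN staff c ON c.dept_id = p.id

Result:
name  | name     
------+----------
Iris  | Marketing
Dave  | Legal    
Carol | Marketing
Grace | Marketing
Bob   | Marketing
Eve   | Legal    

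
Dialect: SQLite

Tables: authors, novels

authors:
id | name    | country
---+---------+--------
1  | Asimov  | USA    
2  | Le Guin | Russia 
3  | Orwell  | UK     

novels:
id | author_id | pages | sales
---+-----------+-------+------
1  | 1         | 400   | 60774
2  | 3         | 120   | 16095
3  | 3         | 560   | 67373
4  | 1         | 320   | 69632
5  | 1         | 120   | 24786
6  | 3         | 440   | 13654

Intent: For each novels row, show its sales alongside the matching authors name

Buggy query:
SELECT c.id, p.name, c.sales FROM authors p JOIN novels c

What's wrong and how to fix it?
Bug: Missing join condition: each novels row is matched to all authors rows instead of just its own

Fix: Add ON c.author_id = p.id to the JOIN

Corrected query:
SELECT c.id, p.name, c.sales FROM authors p JOIN novels c ON c.author_id = p.id

Result:
id | name   | sales
---+--------+------
1  | Asimov | 60774
2  | Orwell | 16095
3  | Orwell | 67373
4  | Asimov | 69632
5  | Asimov | 24786
6  | Orwell | 13654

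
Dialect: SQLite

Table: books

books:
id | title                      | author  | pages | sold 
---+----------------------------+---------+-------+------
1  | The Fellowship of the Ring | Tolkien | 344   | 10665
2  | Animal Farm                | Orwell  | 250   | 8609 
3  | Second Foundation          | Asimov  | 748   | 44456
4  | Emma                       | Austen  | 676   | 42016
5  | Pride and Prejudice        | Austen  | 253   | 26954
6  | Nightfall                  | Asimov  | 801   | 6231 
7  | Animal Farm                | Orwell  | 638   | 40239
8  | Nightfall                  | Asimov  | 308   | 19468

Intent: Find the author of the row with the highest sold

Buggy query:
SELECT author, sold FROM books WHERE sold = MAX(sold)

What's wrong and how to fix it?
Bug: MAX(sold) is an aggregate and cannot be used directly in WHERE

Fix: Wrap MAX in a scalar subquery so WHERE compares against a single value

Corrected query:
SELECT author, sold FROM books WHERE sold = (SELECT MAX(sold) FROM books)

Result:
author | sold 
-------+------
Asimov | 44456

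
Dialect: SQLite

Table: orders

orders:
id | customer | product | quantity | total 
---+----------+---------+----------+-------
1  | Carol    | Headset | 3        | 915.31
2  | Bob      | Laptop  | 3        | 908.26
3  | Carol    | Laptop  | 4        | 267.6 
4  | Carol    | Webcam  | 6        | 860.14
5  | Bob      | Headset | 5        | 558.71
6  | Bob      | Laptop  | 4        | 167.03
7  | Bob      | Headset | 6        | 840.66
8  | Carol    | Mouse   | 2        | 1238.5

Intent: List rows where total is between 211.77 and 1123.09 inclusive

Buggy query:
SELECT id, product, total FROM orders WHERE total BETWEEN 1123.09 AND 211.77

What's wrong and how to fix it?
Bug: BETWEEN expects the lower bound first; with 1123.09 AND 211.77 the range is empty

Fix: Swap the bounds so the smaller value comes first

Corrected query:
SELECT id, product, total FROM orders WHERE total BETWEEN 211.77 AND 1123.09

Result:
id | product | total 
---+---------+-------
1  | Headset | 915.31
2  | Laptop  | 908.26
3  | Laptop  | 267.6 
4  | Webcam  | 860.14
5  | Headset | 558.71
7  | Headset | 840.66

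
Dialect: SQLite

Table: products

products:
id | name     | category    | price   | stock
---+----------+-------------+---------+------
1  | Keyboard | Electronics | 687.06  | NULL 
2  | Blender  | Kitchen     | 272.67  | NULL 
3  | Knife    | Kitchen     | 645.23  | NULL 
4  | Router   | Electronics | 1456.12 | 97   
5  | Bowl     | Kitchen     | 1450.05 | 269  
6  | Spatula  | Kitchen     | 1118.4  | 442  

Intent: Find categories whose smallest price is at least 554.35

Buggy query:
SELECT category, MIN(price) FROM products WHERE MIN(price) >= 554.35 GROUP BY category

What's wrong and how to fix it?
Bug: MIN() in WHERE is a misuse of aggregate

Fix: Replace WHERE with HAVING after the GROUP BY

Corrected query:
SELECT category, MIN(price) FROM products GROUP BY category HAVING MIN(price) >= 554.35

Result:
category    | MIN(price)
------------+-----------
Electronics | 687.06    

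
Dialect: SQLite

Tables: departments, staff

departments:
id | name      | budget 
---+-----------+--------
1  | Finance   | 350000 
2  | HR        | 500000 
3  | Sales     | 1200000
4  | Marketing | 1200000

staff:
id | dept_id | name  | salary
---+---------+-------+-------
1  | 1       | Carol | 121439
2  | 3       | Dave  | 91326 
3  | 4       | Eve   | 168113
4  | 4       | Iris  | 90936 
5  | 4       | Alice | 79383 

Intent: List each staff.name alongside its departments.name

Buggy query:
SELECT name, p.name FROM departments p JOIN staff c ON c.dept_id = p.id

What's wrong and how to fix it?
Bug: 'name' exists in both joined tables, so the database can't tell which one is meant

Fix: Qualify the column with its table alias (c.name)

Corrected query:
SELECT c.name, p.name FROM departments p JOIN staff c ON c.dept_id = p.id

Result:
name  | name     
------+----------
Carol | Finance  
Dave  | Sales    
Eve   | Marketing
Iris  | Marketing
Alice | Marketing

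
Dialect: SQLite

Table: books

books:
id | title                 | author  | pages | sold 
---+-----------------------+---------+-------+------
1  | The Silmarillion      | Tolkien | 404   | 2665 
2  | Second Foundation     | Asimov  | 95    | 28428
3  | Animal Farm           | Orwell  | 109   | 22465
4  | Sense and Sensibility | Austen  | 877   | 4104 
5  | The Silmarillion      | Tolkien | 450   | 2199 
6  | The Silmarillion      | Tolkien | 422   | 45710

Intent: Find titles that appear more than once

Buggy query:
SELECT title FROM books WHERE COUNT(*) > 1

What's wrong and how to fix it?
Bug: WHERE can't reference COUNT(*); aggregates are computed after WHERE

Fix: Group first, then use HAVING for the count condition

Corrected query:
SELECT title FROM books GROUP BY title HAVING COUNT(*) > 1

Result:
title           
----------------
The Silmarillion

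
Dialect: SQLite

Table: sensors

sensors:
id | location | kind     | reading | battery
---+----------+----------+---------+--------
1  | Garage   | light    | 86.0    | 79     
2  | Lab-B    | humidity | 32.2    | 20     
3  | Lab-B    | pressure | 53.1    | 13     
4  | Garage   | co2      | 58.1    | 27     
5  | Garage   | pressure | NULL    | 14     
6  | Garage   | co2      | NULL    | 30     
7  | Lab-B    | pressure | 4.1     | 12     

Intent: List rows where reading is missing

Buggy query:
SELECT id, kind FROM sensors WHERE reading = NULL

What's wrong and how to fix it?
Bug: '= NULL' is always unknown in SQL three-valued logic, so no rows match

Fix: Replace '= NULL' with 'IS NULL'

Corrected query:
SELECT id, kind FROM sensors WHERE reading IS NULL

Result:
id | kind    
---+---------
5  | pressure
6  | co2     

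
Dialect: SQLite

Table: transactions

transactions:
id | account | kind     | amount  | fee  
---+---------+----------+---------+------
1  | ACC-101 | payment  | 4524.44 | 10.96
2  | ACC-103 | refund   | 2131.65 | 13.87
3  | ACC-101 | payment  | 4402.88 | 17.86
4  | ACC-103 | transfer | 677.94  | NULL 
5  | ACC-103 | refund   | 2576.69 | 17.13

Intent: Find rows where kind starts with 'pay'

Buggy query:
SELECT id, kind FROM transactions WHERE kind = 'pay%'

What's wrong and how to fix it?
Bug: Wildcards only work with LIKE; '=' treats '%' as a literal character

Fix: Use LIKE for wildcard pattern matching

Corrected query:
SELECT id, kind FROM transactions WHERE kind LIKE 'pay%'

Result:
id | kind   
---+--------
1  | payment
3  | payment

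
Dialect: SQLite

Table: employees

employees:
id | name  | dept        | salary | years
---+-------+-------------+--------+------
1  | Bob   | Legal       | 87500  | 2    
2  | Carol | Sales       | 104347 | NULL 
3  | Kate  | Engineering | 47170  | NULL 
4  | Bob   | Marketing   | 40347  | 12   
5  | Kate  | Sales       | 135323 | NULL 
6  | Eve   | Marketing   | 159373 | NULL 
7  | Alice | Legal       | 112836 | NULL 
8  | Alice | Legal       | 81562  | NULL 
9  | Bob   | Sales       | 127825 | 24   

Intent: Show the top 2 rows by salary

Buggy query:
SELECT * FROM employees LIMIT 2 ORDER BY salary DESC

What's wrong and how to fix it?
Bug: LIMIT must come after ORDER BY

Fix: Swap the clauses: ORDER BY first, then LIMIT

Corrected query:
SELECT * FROM employees ORDER BY salary DESC LIMIT 2

Result:
id | name | dept      | salary | years
---+------+-----------+--------+------
6  | Eve  | Marketing | 159373 | NULL 
5  | Kate | Sales     | 135323 | NULL 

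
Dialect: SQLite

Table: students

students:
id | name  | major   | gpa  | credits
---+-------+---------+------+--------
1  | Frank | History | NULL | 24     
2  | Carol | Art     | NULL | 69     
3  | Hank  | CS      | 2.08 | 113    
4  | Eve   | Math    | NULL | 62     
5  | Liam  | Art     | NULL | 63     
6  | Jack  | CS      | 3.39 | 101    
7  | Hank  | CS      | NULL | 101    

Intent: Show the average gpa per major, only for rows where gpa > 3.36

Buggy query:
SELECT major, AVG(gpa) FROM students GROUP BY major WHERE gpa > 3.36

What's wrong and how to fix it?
Bug: Row-level WHERE must come before GROUP BY in the clause order

Fix: Move the WHERE clause before GROUP BY

Corrected query:
SELECT major, AVG(gpa) FROM students WHERE gpa > 3.36 GROUP BY major

Result:
major | AVG(gpa)
------+---------
CS    | 3.39    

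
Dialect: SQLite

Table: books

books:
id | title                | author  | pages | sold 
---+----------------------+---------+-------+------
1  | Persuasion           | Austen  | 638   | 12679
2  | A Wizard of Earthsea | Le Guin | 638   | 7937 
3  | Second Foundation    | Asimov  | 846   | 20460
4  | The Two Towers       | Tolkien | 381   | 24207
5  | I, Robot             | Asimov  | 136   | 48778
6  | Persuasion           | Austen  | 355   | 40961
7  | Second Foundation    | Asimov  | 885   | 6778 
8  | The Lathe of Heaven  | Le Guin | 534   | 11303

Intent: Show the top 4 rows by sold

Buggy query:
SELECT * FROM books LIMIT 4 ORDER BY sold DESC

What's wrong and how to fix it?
Bug: LIMIT must come after ORDER BY

Fix: Swap the clauses: ORDER BY first, then LIMIT

Corrected query:
SELECT * FROM books ORDER BY sold DESC LIMIT 4

Result:
id | title             | author  | pages | sold 
---+-------------------+---------+-------+------
5  | I, Robot          | Asimov  | 136   | 48778
6  | Persuasion        | Austen  | 355   | 40961
4  | The Two Towers    | Tolkien | 381   | 24207
3  | Second Foundation | Asimov  | 846   | 20460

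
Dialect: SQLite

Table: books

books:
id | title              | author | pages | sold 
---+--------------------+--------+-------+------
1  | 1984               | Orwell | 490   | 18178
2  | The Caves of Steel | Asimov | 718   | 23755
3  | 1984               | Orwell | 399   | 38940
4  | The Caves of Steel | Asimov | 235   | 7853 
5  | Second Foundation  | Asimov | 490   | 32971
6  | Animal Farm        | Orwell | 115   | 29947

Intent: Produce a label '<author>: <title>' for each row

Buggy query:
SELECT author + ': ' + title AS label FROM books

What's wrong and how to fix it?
Bug: SQLite uses || for string concatenation; + coerces text to numbers (yielding 0)

Fix: Replace + with || to concatenate text

Corrected query:
SELECT author || ': ' || title AS label FROM books

Result:
label                     
--------------------------
Orwell: 1984              
Asimov: The Caves of Steel
Orwell: 1984              
Asimov: The Caves of Steel
Asimov: Second Foundation 
Orwell: Animal Farm       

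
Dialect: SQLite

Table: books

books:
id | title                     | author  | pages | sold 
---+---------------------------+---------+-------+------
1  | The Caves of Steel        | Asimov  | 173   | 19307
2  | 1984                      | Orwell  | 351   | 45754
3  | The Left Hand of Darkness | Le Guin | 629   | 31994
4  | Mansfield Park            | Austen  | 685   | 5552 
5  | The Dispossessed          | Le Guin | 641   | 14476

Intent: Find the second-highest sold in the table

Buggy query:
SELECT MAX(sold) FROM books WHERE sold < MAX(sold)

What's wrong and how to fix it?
Bug: The inner MAX is an aggregate inside WHERE, which is not allowed

Fix: Compute the overall MAX in a subquery, then take MAX of rows below it

Corrected query:
SELECT MAX(sold) FROM books WHERE sold < (SELECT MAX(sold) FROM books)

Result:
MAX(sold)
---------
31994    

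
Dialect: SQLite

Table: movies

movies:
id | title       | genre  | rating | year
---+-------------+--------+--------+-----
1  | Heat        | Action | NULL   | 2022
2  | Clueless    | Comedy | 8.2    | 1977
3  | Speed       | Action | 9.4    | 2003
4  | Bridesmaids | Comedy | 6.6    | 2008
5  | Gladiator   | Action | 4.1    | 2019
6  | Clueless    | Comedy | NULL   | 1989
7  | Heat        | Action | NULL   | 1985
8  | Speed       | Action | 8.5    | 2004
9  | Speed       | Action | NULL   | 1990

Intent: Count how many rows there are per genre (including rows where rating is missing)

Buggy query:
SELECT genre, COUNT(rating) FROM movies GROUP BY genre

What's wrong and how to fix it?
Bug: COUNT(rating) skips NULLs, so groups with missing rating are undercounted

Fix: Replace COUNT(rating) with COUNT(*)

Corrected query:
SELECT genre, COUNT(*) FROM movies GROUP BY genre

Result:
genre  | COUNT(*)
-------+---------
Action | 6       
Comedy | 3       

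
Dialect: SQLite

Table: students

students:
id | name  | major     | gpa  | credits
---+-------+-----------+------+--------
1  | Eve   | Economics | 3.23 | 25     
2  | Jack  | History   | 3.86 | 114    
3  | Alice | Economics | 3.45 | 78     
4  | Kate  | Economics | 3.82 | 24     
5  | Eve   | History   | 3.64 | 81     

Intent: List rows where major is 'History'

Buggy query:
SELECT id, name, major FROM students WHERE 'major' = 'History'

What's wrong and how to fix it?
Bug: Single quotes denote string literals in SQL; the column name is being compared as a constant string

Fix: Reference the column as major without single quotes

Corrected query:
SELECT id, name, major FROM students WHERE major = 'History'

Result:
id | name | major  
---+------+--------
2  | Jack | History
5  | Eve  | History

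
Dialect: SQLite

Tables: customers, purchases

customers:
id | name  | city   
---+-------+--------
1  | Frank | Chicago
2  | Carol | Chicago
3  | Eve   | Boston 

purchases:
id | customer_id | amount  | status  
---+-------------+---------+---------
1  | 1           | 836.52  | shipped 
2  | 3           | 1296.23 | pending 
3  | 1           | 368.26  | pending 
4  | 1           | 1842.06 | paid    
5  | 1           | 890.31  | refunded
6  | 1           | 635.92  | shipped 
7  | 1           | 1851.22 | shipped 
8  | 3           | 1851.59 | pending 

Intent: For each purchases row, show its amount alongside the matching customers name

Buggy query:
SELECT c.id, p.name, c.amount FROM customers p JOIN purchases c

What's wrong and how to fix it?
Bug: Missing join condition: each purchases row is matched to all customers rows instead of just its own

Fix: Add ON c.customer_id = p.id to the JOIN

Corrected query:
SELECT c.id, p.name, c.amount FROM customers p JOIN purchases c ON c.customer_id = p.id

Result:
id | name  | amount 
---+-------+--------
1  | Frank | 836.52 
2  | Eve   | 1296.23
3  | Frank | 368.26 
4  | Frank | 1842.06
5  | Frank | 890.31 
6  | Frank | 635.92 
7  | Frank | 1851.22
8  | Eve   | 1851.59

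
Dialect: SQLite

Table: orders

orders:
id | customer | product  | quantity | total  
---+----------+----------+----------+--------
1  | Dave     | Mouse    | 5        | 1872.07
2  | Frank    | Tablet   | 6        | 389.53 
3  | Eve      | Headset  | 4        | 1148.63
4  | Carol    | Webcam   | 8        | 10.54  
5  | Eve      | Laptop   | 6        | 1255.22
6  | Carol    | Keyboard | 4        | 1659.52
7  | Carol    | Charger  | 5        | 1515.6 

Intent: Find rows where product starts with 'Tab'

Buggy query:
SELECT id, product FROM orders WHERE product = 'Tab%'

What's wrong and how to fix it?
Bug: '=' compares the literal string including the % character; pattern matching needs LIKE

Fix: Use LIKE for wildcard pattern matching

Corrected query:
SELECT id, product FROM orders WHERE product LIKE 'Tab%'

Result:
id | product
---+--------
2  | Tablet 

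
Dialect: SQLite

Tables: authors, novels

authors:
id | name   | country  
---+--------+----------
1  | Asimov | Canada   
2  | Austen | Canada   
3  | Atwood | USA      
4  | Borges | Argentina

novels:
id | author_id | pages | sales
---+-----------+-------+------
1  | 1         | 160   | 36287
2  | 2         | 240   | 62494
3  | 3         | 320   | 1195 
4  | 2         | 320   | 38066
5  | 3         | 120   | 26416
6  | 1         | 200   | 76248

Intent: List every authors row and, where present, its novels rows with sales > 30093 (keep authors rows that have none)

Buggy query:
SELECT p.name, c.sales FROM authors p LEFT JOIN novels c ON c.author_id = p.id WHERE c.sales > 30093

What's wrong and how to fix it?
Bug: A WHERE condition on the right-hand table after LEFT JOIN drops unmatched parents

Fix: Put 'c.sales > 30093' in the JOIN's ON clause instead of WHERE

Corrected query:
SELECT p.name, c.sales FROM authors p LEFT JOIN novels c ON c.author_id = p.id AND c.sales > 30093

Result:
name   | sales
-------+------
Asimov | 36287
Asimov | 76248
Austen | 38066
Austen | 62494
Atwood | NULL 
Borges | NULL 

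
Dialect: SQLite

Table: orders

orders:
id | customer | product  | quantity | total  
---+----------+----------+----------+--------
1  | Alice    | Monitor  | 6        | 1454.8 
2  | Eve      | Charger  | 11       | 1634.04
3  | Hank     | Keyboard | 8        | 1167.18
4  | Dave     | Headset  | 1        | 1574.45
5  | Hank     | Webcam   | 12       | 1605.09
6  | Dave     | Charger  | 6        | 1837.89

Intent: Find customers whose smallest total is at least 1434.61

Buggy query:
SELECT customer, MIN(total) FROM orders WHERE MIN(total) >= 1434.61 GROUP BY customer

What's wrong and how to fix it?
Bug: Aggregates like MIN are computed per group after WHERE runs

Fix: Replace WHERE with HAVING after the GROUP BY

Corrected query:
SELECT customer, MIN(total) FROM orders GROUP BY customer HAVING MIN(total) >= 1434.61

Result:
customer | MIN(total)
---------+-----------
Alice    | 1454.8    
Dave     | 1574.45   
Eve      | 1634.04   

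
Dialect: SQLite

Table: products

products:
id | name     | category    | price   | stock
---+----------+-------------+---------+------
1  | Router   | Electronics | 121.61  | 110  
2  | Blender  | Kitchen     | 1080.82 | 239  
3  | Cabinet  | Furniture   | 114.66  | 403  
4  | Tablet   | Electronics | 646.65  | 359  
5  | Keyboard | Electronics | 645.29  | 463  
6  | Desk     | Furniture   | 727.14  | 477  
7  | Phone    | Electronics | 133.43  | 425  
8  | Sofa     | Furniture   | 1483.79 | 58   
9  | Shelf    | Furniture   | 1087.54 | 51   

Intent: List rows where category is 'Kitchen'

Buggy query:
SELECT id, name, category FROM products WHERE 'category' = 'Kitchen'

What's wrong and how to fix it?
Bug: Single quotes denote string literals in SQL; the column name is being compared as a constant string

Fix: Remove the quotes around the column name (or use double quotes for an identifier)

Corrected query:
SELECT id, name, category FROM products WHERE category = 'Kitchen'

Result:
id | name    | category
---+---------+---------
2  | Blender | Kitchen 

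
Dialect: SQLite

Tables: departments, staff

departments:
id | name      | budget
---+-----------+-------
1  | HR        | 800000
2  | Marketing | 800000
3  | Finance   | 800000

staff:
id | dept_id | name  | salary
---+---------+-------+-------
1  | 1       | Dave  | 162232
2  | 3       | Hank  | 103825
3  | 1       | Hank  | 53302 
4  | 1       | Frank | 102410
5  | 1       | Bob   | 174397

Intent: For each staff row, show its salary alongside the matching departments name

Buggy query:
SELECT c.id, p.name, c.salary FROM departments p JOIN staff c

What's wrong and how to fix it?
Bug: Missing join condition: each staff row is matched to all departments rows instead of just its own

Fix: Specify the join condition linking the foreign key to the parent id

Corrected query:
SELECT c.id, p.name, c.salary FROM departments p JOIN staff c ON c.dept_id = p.id

Result:
id | name    | salary
---+---------+-------
1  | HR      | 162232
2  | Finance | 103825
3  | HR      | 53302 
4  | HR      | 102410
5  | HR      | 174397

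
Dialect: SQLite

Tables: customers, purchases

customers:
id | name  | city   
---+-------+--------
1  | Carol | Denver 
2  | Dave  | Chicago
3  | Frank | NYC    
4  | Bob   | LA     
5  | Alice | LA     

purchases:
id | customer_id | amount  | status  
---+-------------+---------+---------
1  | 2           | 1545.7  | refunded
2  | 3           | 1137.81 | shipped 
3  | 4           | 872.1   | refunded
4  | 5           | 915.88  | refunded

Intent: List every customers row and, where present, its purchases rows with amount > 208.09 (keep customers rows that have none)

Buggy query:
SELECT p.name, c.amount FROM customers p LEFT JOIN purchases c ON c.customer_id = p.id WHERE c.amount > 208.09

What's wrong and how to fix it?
Bug: A WHERE condition on the right-hand table after LEFT JOIN drops unmatched parents

Fix: Move the right-table condition into the ON clause so unmatched parents are kept

Corrected query:
SELECT p.name, c.amount FROM customers p LEFT JOIN purchases c ON c.customer_id = p.id AND c.amount > 208.09

Result:
name  | amount 
------+--------
Carol | NULL   
Dave  | 1545.7 
Frank | 1137.81
Bob   | 872.1  
Alice | 915.88 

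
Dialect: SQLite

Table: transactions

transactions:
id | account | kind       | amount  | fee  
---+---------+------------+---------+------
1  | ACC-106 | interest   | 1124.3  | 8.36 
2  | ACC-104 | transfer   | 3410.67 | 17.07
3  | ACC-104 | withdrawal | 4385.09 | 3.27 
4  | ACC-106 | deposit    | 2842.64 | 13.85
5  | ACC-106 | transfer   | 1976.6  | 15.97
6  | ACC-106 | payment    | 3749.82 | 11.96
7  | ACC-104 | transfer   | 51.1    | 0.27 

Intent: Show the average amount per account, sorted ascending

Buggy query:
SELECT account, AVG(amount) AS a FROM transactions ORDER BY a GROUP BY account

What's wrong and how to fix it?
Bug: GROUP BY must precede ORDER BY

Fix: Reorder: SELECT … FROM … GROUP BY … ORDER BY …

Corrected query:
SELECT account, AVG(amount) AS a FROM transactions GROUP BY account ORDER BY a

Result:
account | a      
--------+--------
ACC-106 | 2423.34
ACC-104 | 2615.62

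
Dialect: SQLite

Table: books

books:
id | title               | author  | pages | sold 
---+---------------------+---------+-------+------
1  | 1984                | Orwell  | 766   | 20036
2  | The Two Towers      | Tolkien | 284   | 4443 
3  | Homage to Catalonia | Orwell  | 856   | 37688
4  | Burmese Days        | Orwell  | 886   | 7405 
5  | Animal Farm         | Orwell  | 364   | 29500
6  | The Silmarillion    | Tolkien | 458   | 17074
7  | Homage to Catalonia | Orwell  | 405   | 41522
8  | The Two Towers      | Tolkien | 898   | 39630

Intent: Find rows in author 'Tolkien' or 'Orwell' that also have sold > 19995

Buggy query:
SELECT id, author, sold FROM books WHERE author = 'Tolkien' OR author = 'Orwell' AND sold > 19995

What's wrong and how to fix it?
Bug: AND binds tighter than OR, so this parses as author = 'Tolkien' OR (author = 'Orwell' AND sold > 19995)

Fix: Add parentheses around the OR so the AND applies to both alternatives

Corrected query:
SELECT id, author, sold FROM books WHERE (author = 'Tolkien' OR author = 'Orwell') AND sold > 19995

Result:
id | author  | sold 
---+---------+------
1  | Orwell  | 20036
3  | Orwell  | 37688
5  | Orwell  | 29500
7  | Orwell  | 41522
8  | Tolkien | 39630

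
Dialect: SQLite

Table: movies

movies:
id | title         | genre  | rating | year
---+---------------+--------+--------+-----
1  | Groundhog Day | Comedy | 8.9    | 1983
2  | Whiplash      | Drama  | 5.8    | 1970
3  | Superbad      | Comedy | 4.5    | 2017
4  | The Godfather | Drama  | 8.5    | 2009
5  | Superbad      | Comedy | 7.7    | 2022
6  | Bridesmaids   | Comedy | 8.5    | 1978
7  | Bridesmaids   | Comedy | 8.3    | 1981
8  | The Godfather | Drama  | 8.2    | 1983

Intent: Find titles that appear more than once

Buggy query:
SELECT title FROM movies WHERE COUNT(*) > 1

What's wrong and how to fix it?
Bug: COUNT(*) is an aggregate and cannot be used in WHERE

Fix: GROUP BY title, then filter groups with HAVING COUNT(*) > 1

Corrected query:
SELECT title FROM movies GROUP BY title HAVING COUNT(*) > 1

Result:
title        
-------------
Bridesmaids  
Superbad     
The Godfather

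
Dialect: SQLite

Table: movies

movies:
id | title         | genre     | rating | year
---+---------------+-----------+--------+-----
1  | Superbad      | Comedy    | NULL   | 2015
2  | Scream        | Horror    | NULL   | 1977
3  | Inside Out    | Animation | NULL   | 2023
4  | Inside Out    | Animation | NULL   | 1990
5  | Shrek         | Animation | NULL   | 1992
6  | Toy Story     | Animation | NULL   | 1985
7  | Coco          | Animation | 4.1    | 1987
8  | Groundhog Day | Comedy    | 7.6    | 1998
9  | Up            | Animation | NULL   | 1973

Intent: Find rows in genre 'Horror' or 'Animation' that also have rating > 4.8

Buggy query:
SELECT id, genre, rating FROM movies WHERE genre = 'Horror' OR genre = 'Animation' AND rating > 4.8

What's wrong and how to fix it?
Bug: Without parentheses, AND is evaluated before OR, so the rating filter only applies to the 'Animation' branch

Fix: Add parentheses around the OR so the AND applies to both alternatives

Corrected query:
SELECT id, genre, rating FROM movies WHERE (genre = 'Horror' OR genre = 'Animation') AND rating > 4.8

Result:
(no rows)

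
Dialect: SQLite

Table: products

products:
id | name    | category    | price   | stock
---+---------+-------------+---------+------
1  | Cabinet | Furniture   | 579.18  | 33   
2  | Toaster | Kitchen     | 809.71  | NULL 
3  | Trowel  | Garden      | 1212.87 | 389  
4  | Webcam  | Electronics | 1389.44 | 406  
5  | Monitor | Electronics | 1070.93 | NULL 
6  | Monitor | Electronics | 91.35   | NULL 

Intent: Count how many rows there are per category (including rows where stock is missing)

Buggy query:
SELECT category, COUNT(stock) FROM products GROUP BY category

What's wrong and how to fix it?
Bug: COUNT(column) counts non-NULL values only; rows with NULL stock aren't counted

Fix: Replace COUNT(stock) with COUNT(*)

Corrected query:
SELECT category, COUNT(*) FROM products GROUP BY category

Result:
category    | COUNT(*)
------------+---------
Electronics | 3       
Furniture   | 1       
Garden      | 1       
Kitchen     | 1       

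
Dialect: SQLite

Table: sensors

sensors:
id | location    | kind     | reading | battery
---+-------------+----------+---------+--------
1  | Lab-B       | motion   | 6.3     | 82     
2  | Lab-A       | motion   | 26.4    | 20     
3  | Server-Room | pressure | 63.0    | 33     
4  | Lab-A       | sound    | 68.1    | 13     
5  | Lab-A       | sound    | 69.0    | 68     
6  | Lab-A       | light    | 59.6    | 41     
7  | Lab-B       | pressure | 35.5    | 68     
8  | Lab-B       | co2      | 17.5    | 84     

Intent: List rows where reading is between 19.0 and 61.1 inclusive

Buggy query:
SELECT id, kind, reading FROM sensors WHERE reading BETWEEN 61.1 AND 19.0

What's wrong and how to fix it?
Bug: BETWEEN expects the lower bound first; with 61.1 AND 19.0 the range is empty

Fix: Write BETWEEN 19.0 AND 61.1

Corrected query:
SELECT id, kind, reading FROM sensors WHERE reading BETWEEN 19.0 AND 61.1

Result:
id | kind     | reading
---+----------+--------
2  | motion   | 26.4   
6  | light    | 59.6   
7  | pressure | 35.5   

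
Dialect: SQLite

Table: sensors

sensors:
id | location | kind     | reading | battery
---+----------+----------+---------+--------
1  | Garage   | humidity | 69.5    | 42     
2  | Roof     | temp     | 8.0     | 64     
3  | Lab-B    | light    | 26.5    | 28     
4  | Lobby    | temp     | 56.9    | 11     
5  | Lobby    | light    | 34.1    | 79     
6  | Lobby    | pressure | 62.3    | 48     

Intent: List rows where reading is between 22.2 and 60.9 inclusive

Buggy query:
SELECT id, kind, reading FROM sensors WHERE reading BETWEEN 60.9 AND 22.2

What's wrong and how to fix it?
Bug: The bounds are reversed; BETWEEN a AND b requires a <= b to match anything

Fix: Write BETWEEN 22.2 AND 60.9

Corrected query:
SELECT id, kind, reading FROM sensors WHERE reading BETWEEN 22.2 AND 60.9

Result:
id | kind  | reading
---+-------+--------
3  | light | 26.5   
4  | temp  | 56.9   
5  | light | 34.1   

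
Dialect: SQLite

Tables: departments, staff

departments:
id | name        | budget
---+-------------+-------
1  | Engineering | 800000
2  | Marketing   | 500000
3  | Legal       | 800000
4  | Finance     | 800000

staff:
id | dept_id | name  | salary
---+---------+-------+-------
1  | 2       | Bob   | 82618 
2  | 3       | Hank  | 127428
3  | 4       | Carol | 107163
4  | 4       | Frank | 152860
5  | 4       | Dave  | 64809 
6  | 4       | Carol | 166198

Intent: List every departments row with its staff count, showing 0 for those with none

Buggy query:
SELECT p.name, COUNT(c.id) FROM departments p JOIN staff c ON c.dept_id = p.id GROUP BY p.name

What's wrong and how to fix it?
Bug: INNER JOIN drops departments rows that have no matching staff rows

Fix: Use LEFT JOIN so parents without children still appear (COUNT(c.id) gives 0)

Corrected query:
SELECT p.name, COUNT(c.id) FROM departments p LEFT JOIN staff c ON c.dept_id = p.id GROUP BY p.name

Result:
name        | COUNT(c.id)
------------+------------
Engineering | 0          
Finance     | 4          
Legal       | 1          
Marketing   | 1          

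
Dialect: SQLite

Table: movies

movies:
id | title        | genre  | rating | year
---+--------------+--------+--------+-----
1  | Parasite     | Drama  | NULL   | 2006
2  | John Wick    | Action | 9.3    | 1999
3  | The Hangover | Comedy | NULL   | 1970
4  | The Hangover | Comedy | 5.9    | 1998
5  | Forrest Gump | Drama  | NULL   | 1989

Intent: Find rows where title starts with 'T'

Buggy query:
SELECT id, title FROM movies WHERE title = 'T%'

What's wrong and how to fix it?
Bug: Wildcards only work with LIKE; '=' treats '%' as a literal character

Fix: Replace '=' with LIKE so 'T%' is treated as a pattern

Corrected query:
SELECT id, title FROM movies WHERE title LIKE 'T%'

Result:
id | title       
---+-------------
3  | The Hangover
4  | The Hangover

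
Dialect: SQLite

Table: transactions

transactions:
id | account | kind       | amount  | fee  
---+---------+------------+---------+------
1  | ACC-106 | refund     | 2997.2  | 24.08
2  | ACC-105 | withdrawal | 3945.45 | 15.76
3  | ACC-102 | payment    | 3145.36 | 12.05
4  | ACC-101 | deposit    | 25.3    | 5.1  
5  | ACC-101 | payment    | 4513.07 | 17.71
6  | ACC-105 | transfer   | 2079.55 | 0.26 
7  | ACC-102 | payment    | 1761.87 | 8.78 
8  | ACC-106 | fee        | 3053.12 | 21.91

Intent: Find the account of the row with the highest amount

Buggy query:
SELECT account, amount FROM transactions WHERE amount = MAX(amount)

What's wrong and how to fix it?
Bug: WHERE is evaluated per row; an aggregate over the whole table isn't defined there

Fix: Wrap MAX in a scalar subquery so WHERE compares against a single value

Corrected query:
SELECT account, amount FROM transactions WHERE amount = (SELECT MAX(amount) FROM transactions)

Result:
account | amount 
--------+--------
ACC-101 | 4513.07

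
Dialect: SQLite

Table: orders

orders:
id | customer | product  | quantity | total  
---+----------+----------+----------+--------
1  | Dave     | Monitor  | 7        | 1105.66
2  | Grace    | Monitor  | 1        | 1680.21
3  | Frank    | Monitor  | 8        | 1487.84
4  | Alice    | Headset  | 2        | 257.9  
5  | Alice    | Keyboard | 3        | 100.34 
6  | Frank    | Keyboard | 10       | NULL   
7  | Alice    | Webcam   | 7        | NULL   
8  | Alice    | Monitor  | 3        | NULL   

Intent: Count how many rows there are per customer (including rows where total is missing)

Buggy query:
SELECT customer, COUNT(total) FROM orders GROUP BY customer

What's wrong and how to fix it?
Bug: COUNT(total) skips NULLs, so groups with missing total are undercounted

Fix: Replace COUNT(total) with COUNT(*)

Corrected query:
SELECT customer, COUNT(*) FROM orders GROUP BY customer

Result:
customer | COUNT(*)
---------+---------
Alice    | 4       
Dave     | 1       
Frank    | 2       
Grace    | 1       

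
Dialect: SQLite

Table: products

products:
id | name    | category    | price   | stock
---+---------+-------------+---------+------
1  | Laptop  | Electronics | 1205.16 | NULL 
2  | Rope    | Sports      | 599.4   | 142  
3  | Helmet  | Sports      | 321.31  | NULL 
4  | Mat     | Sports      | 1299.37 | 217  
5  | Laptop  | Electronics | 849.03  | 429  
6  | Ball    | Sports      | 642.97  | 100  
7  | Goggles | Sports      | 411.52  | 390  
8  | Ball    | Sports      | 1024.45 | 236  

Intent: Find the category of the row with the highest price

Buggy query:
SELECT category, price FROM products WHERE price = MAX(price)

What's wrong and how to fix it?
Bug: WHERE is evaluated per row; an aggregate over the whole table isn't defined there

Fix: Wrap MAX in a scalar subquery so WHERE compares against a single value

Corrected query:
SELECT category, price FROM products WHERE price = (SELECT MAX(price) FROM products)

Result:
category | price  
---------+--------
Sports   | 1299.37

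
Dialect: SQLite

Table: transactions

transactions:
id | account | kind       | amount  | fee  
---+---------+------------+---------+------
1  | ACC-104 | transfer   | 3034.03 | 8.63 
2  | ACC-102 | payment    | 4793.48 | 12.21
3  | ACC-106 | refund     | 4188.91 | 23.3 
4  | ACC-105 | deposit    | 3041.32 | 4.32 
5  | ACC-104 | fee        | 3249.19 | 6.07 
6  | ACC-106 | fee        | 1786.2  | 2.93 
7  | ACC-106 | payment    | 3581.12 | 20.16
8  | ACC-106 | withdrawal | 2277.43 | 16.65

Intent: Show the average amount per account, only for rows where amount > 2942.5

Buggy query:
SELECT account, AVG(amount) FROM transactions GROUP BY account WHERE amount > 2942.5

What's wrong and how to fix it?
Bug: Row-level WHERE must come before GROUP BY in the clause order

Fix: Move the WHERE clause before GROUP BY

Corrected query:
SELECT account, AVG(amount) FROM transactions WHERE amount > 2942.5 GROUP BY account

Result:
account | AVG(amount)
--------+------------
ACC-102 | 4793.48    
ACC-104 | 3141.61    
ACC-105 | 3041.32    
ACC-106 | 3885.015   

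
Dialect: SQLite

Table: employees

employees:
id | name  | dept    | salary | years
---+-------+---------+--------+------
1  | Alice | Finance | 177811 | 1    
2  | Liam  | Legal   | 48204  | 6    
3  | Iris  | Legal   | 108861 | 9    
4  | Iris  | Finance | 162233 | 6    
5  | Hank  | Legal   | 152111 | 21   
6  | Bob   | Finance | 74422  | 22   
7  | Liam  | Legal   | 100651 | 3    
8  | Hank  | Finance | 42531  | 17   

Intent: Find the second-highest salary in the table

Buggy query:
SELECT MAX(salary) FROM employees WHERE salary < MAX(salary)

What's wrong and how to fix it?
Bug: MAX(salary) on the right of the comparison is an aggregate-in-WHERE error

Fix: Compute the overall MAX in a subquery, then take MAX of rows below it

Corrected query:
SELECT MAX(salary) FROM employees WHERE salary < (SELECT MAX(salary) FROM employees)

Result:
MAX(salary)
-----------
162233     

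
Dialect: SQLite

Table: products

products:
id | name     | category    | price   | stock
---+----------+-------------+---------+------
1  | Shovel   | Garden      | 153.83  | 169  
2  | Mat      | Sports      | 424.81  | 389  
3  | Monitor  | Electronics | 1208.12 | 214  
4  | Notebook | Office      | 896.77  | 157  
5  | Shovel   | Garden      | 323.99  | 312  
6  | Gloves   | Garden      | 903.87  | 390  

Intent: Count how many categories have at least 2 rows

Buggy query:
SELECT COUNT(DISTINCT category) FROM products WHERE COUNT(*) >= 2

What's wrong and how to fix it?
Bug: COUNT(*) cannot appear in WHERE; the per-group count doesn't exist yet

Fix: Group first with HAVING COUNT(*) >= 2, then COUNT the resulting groups

Corrected query:
SELECT COUNT(*) FROM (SELECT category FROM products GROUP BY category HAVING COUNT(*) >= 2)

Result:
COUNT(*)
--------
1       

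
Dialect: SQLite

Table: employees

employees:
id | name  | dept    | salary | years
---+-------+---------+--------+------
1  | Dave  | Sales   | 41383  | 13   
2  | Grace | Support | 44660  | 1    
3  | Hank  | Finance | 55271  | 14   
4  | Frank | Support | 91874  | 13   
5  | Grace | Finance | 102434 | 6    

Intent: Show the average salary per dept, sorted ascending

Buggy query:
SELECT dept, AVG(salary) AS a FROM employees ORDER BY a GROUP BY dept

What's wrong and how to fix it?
Bug: GROUP BY must precede ORDER BY

Fix: Move ORDER BY to the end, after GROUP BY

Corrected query:
SELECT dept, AVG(salary) AS a FROM employees GROUP BY dept ORDER BY a

Result:
dept    | a      
--------+--------
Sales   | 41383  
Support | 68267  
Finance | 78852.5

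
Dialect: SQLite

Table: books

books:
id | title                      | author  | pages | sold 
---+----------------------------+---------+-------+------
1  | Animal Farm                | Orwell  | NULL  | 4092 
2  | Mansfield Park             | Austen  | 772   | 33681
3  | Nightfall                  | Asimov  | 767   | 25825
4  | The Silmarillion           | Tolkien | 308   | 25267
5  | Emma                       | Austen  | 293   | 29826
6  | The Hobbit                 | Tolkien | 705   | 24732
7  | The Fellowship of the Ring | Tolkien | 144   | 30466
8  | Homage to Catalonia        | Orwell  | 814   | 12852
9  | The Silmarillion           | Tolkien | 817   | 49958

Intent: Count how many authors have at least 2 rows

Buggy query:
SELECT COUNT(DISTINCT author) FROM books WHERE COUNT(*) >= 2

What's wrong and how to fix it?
Bug: WHERE filters individual rows, not groups, so a group-level COUNT is invalid there

Fix: Group first with HAVING COUNT(*) >= 2, then COUNT the resulting groups

Corrected query:
SELECT COUNT(*) FROM (SELECT author FROM books GROUP BY author HAVING COUNT(*) >= 2)

Result:
COUNT(*)
--------
3       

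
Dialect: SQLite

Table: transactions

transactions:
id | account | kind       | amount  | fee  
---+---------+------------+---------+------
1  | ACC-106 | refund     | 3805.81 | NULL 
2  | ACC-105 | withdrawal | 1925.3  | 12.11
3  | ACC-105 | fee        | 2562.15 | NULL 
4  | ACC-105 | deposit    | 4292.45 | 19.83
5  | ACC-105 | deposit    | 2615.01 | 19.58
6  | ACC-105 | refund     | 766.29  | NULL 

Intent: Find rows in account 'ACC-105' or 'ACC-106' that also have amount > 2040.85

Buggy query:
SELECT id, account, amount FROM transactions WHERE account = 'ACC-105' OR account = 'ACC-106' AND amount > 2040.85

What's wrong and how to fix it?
Bug: Without parentheses, AND is evaluated before OR, so the amount filter only applies to the 'ACC-106' branch

Fix: Add parentheses around the OR so the AND applies to both alternatives

Corrected query:
SELECT id, account, amount FROM transactions WHERE (account = 'ACC-105' OR account = 'ACC-106') AND amount > 2040.85

Result:
id | account | amount 
---+---------+--------
1  | ACC-106 | 3805.81
3  | ACC-105 | 2562.15
4  | ACC-105 | 4292.45
5  | ACC-105 | 2615.01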